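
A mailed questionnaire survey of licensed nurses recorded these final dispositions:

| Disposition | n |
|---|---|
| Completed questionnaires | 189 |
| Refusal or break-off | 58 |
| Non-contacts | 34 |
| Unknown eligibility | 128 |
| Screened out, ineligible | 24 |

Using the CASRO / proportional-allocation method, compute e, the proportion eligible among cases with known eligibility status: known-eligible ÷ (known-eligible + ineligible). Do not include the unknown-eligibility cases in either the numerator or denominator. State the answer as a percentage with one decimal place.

92.1%

Eligible (known) = 189 + 58 + 34 = 281
e = 281 / (281 + 24) = 281 / 305 = 0.9213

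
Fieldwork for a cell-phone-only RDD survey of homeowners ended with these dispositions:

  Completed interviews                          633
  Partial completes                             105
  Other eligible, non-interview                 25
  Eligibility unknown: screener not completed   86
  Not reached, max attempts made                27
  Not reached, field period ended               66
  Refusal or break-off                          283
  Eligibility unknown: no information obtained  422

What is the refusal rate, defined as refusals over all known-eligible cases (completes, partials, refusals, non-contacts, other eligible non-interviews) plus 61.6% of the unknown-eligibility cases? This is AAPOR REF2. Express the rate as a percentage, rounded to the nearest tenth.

19.5%

Never reached = 66 + 27 = 93
Unknown eligibility = 86 + 422 = 508
Num = 283
Determined eligible = 633 + 105 + 283 + 93 + 25 = 1139
Eligible share of unknowns = 0.6160 × 508 = 312.93
Denominator = 1139 + 312.93 = 1451.93
REF2 = 283 / 1451.93 = 0.1949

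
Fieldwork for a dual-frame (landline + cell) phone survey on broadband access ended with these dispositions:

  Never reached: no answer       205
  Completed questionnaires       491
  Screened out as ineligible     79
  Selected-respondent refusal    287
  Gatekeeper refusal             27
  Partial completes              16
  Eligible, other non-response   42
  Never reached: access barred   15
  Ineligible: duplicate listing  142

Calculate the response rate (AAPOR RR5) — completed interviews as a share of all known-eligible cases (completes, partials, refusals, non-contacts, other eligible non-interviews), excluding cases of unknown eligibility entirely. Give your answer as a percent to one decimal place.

Refusals = 27 + 287 = 314
No answer / not reached = 205 + 15 = 220
Screened out, ineligible = 79 + 142 = 221
Num: 491
Denominator: 491 + 16 + 314 + 220 + 42 = 1083
RR5 = 491 / 1083 = 0.4534

45.3%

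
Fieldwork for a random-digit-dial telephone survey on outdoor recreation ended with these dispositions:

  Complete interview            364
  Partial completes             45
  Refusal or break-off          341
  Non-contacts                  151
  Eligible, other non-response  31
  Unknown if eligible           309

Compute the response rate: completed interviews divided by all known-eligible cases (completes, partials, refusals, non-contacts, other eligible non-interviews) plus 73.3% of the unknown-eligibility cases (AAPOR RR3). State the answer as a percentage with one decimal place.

31.4%

Top: 364
Known eligible: 364 + 45 + 341 + 151 + 31 = 932
Estimated eligible among unknowns: 0.7330 × 309 = 226.50
Denominator: 932 + 226.50 = 1158.50
RR3 = 364 / 1158.50 = 0.3142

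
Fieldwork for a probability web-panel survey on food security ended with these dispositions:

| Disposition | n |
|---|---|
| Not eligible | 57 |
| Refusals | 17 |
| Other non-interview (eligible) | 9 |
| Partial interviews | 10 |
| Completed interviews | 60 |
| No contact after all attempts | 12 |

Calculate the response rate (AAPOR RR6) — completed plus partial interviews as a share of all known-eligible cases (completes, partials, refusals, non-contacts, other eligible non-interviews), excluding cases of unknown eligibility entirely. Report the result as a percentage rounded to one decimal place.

64.8%

Numerator: 60 + 10 = 70
Denominator: 60 + 10 + 17 + 12 + 9 = 108
RR6 = 70 / 108 = 0.6481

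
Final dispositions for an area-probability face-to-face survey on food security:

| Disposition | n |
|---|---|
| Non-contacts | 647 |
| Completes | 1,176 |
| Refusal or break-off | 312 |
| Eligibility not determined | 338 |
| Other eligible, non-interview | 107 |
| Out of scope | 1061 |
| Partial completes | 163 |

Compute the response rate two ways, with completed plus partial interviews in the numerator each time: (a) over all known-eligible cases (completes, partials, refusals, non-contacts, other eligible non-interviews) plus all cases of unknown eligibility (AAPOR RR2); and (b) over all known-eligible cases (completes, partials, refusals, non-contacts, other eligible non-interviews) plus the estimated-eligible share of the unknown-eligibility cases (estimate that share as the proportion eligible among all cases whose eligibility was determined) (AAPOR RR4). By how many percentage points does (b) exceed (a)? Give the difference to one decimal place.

1.9

Numerator: 1176 + 163 = 1339
Denominator: 1176 + 163 + 312 + 647 + 107 + 338 = 2743
RR2 = 1339 / 2743 = 0.4882
Determined eligible: 1176 + 163 + 312 + 647 + 107 = 2405
e = 2405 / (2405 + 1061) = 2405 / 3466 = 0.6939
Eligible share of unknowns: 0.6939 × 338 = 234.54
Denominator: 2405 + 234.54 = 2639.54
RR4 = 1339 / 2639.54 = 0.5073
Difference = 50.73 − 48.82 = 1.91 percentage points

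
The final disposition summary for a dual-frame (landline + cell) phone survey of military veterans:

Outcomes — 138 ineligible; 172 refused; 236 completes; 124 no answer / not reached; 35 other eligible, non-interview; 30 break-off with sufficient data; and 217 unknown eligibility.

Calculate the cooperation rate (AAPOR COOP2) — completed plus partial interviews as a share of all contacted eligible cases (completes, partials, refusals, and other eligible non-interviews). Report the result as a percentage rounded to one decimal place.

56.2%

Numerator → 236 + 30 = 266
Base → 236 + 30 + 172 + 35 = 473
COOP2 = 266 / 473 = 0.5624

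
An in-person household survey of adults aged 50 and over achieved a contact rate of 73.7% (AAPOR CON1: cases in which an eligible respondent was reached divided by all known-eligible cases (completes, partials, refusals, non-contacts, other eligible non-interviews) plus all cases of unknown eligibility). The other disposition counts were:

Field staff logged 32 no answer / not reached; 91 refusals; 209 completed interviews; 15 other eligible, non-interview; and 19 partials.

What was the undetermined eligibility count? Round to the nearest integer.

Top: 209 + 19 + 91 + 15 = 334
CON1 = 334 / D = 0.737
D = 334 / 0.737 = 453.2
Rest of base = 366
undetermined eligibility = 453.2 − 366 ≈ 87

87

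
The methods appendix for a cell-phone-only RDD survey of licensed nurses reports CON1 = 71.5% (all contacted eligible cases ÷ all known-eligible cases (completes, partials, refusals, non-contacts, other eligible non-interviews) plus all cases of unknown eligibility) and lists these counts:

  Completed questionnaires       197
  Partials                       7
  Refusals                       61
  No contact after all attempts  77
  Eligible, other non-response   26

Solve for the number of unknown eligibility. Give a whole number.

Numerator = 197 + 7 + 61 + 26 = 291
CON1 = 291 / D = 0.715
D = 291 / 0.715 = 407.0
Other denominator terms total 368
unknown eligibility = 407.0 − 368 ≈ 39

39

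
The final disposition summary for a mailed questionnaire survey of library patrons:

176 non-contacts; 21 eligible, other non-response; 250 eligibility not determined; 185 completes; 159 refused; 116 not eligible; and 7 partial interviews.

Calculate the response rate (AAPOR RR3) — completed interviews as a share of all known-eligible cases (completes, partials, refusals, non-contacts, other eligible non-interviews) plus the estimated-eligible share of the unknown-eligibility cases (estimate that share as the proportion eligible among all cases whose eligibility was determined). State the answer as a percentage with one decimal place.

24.5%

Numerator = 185
Determined eligible = 185 + 7 + 159 + 176 + 21 = 548
e = 548 / (548 + 116) = 548 / 664 = 0.8253
Estimated eligible among unknowns = 0.8253 × 250 = 206.33
Denominator = 548 + 206.33 = 754.33
RR3 = 185 / 754.33 = 0.2453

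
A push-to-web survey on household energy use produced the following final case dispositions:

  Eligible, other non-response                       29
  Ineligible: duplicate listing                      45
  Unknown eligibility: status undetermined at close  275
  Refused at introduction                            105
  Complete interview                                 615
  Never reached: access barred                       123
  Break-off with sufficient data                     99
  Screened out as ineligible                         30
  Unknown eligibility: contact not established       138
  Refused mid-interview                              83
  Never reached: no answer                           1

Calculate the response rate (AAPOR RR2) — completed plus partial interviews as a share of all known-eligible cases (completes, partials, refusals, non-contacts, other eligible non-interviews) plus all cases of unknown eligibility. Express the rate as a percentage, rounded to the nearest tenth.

48.6%

Refusal or break-off = 105 + 83 = 188
Non-contacts = 1 + 123 = 124
Unknown if eligible = 138 + 275 = 413
Screened out, ineligible = 30 + 45 = 75
Top: 615 + 99 = 714
Base: 615 + 99 + 188 + 124 + 29 + 413 = 1468
RR2 = 714 / 1468 = 0.4864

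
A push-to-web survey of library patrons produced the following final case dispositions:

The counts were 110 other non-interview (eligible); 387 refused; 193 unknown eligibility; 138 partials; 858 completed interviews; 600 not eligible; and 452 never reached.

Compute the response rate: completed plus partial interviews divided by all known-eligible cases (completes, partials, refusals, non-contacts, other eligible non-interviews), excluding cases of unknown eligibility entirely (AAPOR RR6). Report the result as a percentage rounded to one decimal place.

51.2%

Top: 858 + 138 = 996
Base: 858 + 138 + 387 + 452 + 110 = 1945
RR6 = 996 / 1945 = 0.5121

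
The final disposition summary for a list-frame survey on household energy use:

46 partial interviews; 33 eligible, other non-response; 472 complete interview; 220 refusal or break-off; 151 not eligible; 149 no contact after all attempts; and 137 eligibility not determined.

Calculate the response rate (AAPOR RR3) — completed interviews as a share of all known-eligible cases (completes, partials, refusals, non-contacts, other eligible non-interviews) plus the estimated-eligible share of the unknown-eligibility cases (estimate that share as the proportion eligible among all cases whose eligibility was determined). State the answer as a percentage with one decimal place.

Numerator = 472
Determined eligible = 472 + 46 + 220 + 149 + 33 = 920
e = 920 / (920 + 151) = 920 / 1071 = 0.8590
Eligible share of unknowns = 0.8590 × 137 = 117.68
Denominator = 920 + 117.68 = 1037.68
RR3 = 472 / 1037.68 = 0.4549

45.5%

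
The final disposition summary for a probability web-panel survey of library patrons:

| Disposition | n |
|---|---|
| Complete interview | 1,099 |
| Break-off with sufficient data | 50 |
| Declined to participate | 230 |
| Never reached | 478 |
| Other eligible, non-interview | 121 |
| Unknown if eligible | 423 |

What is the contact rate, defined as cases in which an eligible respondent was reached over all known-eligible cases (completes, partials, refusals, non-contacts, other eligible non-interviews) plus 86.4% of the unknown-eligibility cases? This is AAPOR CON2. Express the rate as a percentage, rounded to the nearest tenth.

Num → 1099 + 50 + 230 + 121 = 1500
Eligible (known) → 1099 + 50 + 230 + 478 + 121 = 1978
Estimated eligible among unknowns → 0.8640 × 423 = 365.47
Denominator → 1978 + 365.47 = 2343.47
CON2 = 1500 / 2343.47 = 0.6401

64.0%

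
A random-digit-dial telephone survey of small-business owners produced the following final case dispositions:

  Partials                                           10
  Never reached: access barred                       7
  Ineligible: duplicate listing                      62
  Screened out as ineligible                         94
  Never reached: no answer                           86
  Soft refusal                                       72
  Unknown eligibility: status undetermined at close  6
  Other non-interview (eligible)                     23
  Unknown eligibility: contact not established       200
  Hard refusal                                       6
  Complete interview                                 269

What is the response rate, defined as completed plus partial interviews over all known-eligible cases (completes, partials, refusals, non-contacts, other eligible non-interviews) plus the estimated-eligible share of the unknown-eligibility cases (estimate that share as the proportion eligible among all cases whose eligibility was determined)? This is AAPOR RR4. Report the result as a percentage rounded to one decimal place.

Declined to participate = 6 + 72 = 78
No contact after all attempts = 86 + 7 = 93
Undetermined eligibility = 200 + 6 = 206
Screened out, ineligible = 94 + 62 = 156
Numerator: 269 + 10 = 279
Known eligible: 269 + 10 + 78 + 93 + 23 = 473
e = 473 / (473 + 156) = 473 / 629 = 0.7520
Estimated eligible among unknowns: 0.7520 × 206 = 154.91
Denominator: 473 + 154.91 = 627.91
RR4 = 279 / 627.91 = 0.4443

44.4%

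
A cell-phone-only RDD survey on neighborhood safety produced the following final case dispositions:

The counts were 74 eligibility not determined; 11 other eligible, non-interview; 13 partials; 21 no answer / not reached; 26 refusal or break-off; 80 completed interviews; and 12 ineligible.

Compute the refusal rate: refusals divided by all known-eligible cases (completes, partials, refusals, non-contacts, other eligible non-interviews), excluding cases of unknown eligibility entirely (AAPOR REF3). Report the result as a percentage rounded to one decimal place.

17.2%

Num = 26
Base = 80 + 13 + 26 + 21 + 11 = 151
REF3 = 26 / 151 = 0.1722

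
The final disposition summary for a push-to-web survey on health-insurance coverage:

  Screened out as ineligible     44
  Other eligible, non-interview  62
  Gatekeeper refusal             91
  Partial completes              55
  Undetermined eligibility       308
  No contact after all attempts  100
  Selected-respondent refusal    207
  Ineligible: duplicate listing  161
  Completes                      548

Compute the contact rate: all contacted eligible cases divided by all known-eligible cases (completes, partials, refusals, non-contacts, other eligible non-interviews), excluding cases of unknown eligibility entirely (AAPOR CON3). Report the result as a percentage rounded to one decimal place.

90.6%

Declined to participate = 91 + 207 = 298
Screened out, ineligible = 44 + 161 = 205
Numerator → 548 + 55 + 298 + 62 = 963
Denom → 548 + 55 + 298 + 100 + 62 = 1063
CON3 = 963 / 1063 = 0.9059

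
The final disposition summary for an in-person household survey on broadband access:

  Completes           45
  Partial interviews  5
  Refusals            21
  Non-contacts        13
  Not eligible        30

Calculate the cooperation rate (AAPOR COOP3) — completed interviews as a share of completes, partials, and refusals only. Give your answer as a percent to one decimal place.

Num: 45
Denominator: 45 + 5 + 21 = 71
COOP3 = 45 / 71 = 0.6338

63.4%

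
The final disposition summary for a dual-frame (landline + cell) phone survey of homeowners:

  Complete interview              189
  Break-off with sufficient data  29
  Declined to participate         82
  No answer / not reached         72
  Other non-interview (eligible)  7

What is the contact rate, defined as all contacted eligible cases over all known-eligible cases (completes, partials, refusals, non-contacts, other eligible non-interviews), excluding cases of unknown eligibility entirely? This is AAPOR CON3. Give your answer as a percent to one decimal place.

Num: 189 + 29 + 82 + 7 = 307
Denom: 189 + 29 + 82 + 72 + 7 = 379
CON3 = 307 / 379 = 0.8100

81.0%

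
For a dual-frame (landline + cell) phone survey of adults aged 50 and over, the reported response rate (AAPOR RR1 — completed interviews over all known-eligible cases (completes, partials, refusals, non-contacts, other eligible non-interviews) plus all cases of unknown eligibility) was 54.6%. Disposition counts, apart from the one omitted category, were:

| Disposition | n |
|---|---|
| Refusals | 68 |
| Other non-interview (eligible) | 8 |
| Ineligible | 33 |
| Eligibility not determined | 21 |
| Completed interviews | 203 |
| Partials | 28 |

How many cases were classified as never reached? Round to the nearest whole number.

RR1 = 203 / D = 0.546
D = 203 / 0.546 = 371.8
Rest of base = 328
never reached = 371.8 − 328 ≈ 44

44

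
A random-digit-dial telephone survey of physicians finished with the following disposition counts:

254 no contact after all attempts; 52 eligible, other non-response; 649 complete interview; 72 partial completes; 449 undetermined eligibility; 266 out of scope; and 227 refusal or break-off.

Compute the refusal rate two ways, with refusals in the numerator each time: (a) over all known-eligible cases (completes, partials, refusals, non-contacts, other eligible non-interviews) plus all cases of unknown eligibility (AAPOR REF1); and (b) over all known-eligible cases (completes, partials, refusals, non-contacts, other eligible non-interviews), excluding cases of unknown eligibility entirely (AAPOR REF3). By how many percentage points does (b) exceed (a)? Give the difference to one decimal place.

Top → 227
Denominator → 649 + 72 + 227 + 254 + 52 + 449 = 1703
REF1 = 227 / 1703 = 0.1333
Denominator → 649 + 72 + 227 + 254 + 52 = 1254
REF3 = 227 / 1254 = 0.1810
Difference = 18.10 − 13.33 = 4.77 percentage points

4.8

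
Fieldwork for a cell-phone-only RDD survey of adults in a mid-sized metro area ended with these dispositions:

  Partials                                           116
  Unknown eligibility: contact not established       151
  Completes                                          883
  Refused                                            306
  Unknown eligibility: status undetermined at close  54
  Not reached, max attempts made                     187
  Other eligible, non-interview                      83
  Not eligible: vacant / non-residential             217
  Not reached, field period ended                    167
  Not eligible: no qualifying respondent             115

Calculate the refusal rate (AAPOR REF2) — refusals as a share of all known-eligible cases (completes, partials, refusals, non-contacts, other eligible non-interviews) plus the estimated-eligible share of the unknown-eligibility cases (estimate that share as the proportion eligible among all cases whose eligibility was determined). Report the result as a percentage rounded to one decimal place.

Never reached = 167 + 187 = 354
Eligibility not determined = 151 + 54 = 205
Out of scope = 115 + 217 = 332
Top → 306
Determined eligible → 883 + 116 + 306 + 354 + 83 = 1742
e = 1742 / (1742 + 332) = 1742 / 2074 = 0.8399
Eligible share of unknowns → 0.8399 × 205 = 172.18
Denom → 1742 + 172.18 = 1914.18
REF2 = 306 / 1914.18 = 0.1599

16.0%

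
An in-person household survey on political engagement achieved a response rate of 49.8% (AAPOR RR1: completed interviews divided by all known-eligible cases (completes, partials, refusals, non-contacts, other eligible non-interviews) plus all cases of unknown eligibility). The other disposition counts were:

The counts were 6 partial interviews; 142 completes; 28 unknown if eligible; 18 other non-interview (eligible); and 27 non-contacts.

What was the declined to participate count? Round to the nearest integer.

64

RR1 = 142 / D = 0.498
D = 142 / 0.498 = 285.1
Rest of base = 221
declined to participate = 285.1 − 221 ≈ 64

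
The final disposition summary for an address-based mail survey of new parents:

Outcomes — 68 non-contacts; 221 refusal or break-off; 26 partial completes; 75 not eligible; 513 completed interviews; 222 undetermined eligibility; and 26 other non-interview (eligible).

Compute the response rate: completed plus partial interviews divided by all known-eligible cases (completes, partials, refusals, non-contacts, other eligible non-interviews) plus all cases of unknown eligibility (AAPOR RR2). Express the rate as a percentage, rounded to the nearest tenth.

Numerator = 513 + 26 = 539
Denominator = 513 + 26 + 221 + 68 + 26 + 222 = 1076
RR2 = 539 / 1076 = 0.5009

50.1%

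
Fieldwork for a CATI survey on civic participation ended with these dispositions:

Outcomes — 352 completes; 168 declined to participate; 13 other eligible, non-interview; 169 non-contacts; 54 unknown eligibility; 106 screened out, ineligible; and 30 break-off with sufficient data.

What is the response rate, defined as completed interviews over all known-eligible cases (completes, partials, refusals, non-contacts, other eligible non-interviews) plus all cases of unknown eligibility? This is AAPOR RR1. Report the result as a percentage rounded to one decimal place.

Top → 352
Denom → 352 + 30 + 168 + 169 + 13 + 54 = 786
RR1 = 352 / 786 = 0.4478

44.8%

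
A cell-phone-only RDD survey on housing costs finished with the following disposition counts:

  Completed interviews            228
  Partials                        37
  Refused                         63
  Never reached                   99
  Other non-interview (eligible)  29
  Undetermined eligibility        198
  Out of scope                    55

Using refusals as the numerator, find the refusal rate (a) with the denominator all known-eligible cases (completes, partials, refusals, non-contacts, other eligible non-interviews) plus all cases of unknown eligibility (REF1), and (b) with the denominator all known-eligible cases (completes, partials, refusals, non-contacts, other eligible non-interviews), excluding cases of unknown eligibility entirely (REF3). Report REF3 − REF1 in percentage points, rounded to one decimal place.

4.2

Num: 63
Denom: 228 + 37 + 63 + 99 + 29 + 198 = 654
REF1 = 63 / 654 = 0.0963
Denom: 228 + 37 + 63 + 99 + 29 = 456
REF3 = 63 / 456 = 0.1382
Difference = 13.82 − 9.63 = 4.19 percentage points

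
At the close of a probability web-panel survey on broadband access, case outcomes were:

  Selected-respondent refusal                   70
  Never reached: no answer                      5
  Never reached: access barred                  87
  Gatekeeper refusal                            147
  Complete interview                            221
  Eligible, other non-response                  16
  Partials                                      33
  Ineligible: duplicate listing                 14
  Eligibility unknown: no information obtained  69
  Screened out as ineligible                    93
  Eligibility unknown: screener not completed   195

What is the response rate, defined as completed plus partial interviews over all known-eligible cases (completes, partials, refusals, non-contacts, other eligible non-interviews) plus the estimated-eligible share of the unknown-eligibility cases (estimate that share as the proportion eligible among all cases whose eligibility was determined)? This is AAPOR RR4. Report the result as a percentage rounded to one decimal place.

Refusals = 147 + 70 = 217
Non-contacts = 5 + 87 = 92
Eligibility not determined = 195 + 69 = 264
Not eligible = 93 + 14 = 107
Num: 221 + 33 = 254
Known eligible: 221 + 33 + 217 + 92 + 16 = 579
e = 579 / (579 + 107) = 579 / 686 = 0.8440
Estimated eligible among unknowns: 0.8440 × 264 = 222.82
Base: 579 + 222.82 = 801.82
RR4 = 254 / 801.82 = 0.3168

31.7%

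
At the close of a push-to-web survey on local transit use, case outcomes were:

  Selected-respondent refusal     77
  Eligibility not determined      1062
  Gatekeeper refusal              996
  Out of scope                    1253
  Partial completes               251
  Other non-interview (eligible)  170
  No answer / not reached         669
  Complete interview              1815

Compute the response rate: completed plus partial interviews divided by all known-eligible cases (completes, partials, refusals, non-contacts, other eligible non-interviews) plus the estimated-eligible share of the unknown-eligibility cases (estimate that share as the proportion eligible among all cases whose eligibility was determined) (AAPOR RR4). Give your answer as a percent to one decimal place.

43.2%

Refused = 996 + 77 = 1073
Numerator = 1815 + 251 = 2066
Determined eligible = 1815 + 251 + 1073 + 669 + 170 = 3978
e = 3978 / (3978 + 1253) = 3978 / 5231 = 0.7605
Eligible share of unknowns = 0.7605 × 1062 = 807.65
Base = 3978 + 807.65 = 4785.65
RR4 = 2066 / 4785.65 = 0.4317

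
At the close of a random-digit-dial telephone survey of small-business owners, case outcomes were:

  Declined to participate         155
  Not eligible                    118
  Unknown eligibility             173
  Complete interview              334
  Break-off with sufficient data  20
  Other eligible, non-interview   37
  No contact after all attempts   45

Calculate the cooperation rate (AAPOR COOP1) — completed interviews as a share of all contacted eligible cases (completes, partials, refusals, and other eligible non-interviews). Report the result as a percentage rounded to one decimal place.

61.2%

Num → 334
Denominator → 334 + 20 + 155 + 37 = 546
COOP1 = 334 / 546 = 0.6117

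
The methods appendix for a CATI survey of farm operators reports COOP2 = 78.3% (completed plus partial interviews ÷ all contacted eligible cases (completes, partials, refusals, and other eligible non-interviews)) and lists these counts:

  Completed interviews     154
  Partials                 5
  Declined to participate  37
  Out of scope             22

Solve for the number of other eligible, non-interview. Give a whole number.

Numerator → 154 + 5 = 159
COOP2 = 159 / D = 0.783
D = 159 / 0.783 = 203.1
Remaining denominator categories sum to 196
other eligible, non-interview = 203.1 − 196 ≈ 7

7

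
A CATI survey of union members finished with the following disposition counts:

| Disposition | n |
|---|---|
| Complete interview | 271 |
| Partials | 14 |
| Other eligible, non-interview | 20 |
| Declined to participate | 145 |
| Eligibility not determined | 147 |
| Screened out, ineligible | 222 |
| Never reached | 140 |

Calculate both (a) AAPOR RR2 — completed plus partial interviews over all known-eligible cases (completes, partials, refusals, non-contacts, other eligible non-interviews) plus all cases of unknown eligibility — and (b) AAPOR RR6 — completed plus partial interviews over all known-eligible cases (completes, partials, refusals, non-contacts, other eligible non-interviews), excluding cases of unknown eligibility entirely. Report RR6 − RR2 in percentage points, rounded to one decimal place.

9.6

Top = 271 + 14 = 285
Base = 271 + 14 + 145 + 140 + 20 + 147 = 737
RR2 = 285 / 737 = 0.3867
Base = 271 + 14 + 145 + 140 + 20 = 590
RR6 = 285 / 590 = 0.4831
Difference = 48.31 − 38.67 = 9.64 percentage points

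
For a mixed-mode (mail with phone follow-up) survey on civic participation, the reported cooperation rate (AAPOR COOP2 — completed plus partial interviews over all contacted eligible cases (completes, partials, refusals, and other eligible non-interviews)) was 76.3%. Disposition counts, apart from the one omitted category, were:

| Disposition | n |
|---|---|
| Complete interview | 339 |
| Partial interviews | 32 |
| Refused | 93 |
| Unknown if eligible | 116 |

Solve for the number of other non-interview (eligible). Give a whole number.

22

Numerator → 339 + 32 = 371
COOP2 = 371 / D = 0.763
D = 371 / 0.763 = 486.2
Other denominator terms total 464
other non-interview (eligible) = 486.2 − 464 ≈ 22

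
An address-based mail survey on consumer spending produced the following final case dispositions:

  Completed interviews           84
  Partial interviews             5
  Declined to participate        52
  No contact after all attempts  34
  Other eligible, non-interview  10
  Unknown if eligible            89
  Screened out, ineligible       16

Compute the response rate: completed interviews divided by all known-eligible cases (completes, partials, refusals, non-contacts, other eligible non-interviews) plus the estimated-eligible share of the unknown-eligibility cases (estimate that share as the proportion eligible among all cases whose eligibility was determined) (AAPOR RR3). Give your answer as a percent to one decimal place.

31.5%

Numerator → 84
Eligible (known) → 84 + 5 + 52 + 34 + 10 = 185
e = 185 / (185 + 16) = 185 / 201 = 0.9204
e × U → 0.9204 × 89 = 81.92
Denominator → 185 + 81.92 = 266.92
RR3 = 84 / 266.92 = 0.3147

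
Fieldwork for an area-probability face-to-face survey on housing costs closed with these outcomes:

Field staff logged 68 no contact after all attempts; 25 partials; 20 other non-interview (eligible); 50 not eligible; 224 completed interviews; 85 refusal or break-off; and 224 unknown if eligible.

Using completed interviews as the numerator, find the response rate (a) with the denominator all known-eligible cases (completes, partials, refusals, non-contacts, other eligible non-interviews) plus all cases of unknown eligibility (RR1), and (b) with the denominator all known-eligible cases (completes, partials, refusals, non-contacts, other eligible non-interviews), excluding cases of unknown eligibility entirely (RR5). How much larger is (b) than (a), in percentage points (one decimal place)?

18.4

Top → 224
Denom → 224 + 25 + 85 + 68 + 20 + 224 = 646
RR1 = 224 / 646 = 0.3467
Denom → 224 + 25 + 85 + 68 + 20 = 422
RR5 = 224 / 422 = 0.5308
Difference = 53.08 − 34.67 = 18.41 percentage points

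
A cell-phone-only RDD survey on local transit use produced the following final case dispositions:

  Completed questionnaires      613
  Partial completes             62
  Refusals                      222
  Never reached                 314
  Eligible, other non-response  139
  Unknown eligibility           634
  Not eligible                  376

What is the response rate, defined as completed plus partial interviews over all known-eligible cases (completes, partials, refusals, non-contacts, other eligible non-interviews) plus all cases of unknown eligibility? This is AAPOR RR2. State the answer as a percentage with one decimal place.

Num → 613 + 62 = 675
Denominator → 613 + 62 + 222 + 314 + 139 + 634 = 1984
RR2 = 675 / 1984 = 0.3402

34.0%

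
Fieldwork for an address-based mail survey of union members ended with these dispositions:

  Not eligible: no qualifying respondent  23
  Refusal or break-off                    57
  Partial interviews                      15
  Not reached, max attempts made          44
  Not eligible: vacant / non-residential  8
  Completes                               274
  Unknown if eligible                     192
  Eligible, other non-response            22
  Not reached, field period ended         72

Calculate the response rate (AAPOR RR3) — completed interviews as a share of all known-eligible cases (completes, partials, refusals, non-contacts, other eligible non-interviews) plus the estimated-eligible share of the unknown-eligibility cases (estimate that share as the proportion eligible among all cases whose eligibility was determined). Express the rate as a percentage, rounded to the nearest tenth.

41.2%

No contact after all attempts = 72 + 44 = 116
Not eligible = 23 + 8 = 31
Top = 274
Eligible (known) = 274 + 15 + 57 + 116 + 22 = 484
e = 484 / (484 + 31) = 484 / 515 = 0.9398
Estimated eligible among unknowns = 0.9398 × 192 = 180.44
Denom = 484 + 180.44 = 664.44
RR3 = 274 / 664.44 = 0.4124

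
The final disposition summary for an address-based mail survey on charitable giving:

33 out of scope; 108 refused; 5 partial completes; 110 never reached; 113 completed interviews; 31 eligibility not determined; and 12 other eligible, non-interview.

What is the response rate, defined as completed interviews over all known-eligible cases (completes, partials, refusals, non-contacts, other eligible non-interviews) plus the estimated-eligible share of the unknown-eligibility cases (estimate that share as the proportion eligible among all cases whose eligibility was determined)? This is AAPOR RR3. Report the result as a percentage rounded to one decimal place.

Num → 113
Determined eligible → 113 + 5 + 108 + 110 + 12 = 348
e = 348 / (348 + 33) = 348 / 381 = 0.9134
Estimated eligible among unknowns → 0.9134 × 31 = 28.32
Denominator → 348 + 28.32 = 376.32
RR3 = 113 / 376.32 = 0.3003

30.0%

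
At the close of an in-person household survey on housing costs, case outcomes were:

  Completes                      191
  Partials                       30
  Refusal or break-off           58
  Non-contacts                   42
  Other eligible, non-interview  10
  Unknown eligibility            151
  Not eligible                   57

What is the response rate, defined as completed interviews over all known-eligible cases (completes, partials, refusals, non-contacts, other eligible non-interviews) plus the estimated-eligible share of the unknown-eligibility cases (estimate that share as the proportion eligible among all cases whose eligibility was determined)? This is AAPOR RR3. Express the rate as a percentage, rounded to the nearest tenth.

41.5%

Num: 191
Known eligible: 191 + 30 + 58 + 42 + 10 = 331
e = 331 / (331 + 57) = 331 / 388 = 0.8531
Eligible share of unknowns: 0.8531 × 151 = 128.82
Denom: 331 + 128.82 = 459.82
RR3 = 191 / 459.82 = 0.4154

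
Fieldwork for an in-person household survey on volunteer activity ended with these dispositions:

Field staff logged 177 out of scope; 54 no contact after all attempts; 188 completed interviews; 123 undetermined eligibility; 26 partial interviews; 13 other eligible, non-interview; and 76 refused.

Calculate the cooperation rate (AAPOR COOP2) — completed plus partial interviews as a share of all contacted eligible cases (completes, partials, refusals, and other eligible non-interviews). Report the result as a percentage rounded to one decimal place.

70.6%

Num: 188 + 26 = 214
Base: 188 + 26 + 76 + 13 = 303
COOP2 = 214 / 303 = 0.7063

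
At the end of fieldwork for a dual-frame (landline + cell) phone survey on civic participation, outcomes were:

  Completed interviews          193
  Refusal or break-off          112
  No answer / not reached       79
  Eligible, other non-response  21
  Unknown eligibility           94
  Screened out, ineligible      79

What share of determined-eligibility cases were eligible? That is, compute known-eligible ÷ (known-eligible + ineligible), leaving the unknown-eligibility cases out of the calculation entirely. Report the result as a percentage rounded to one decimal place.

Eligible (known) = 193 + 112 + 79 + 21 = 405
e = 405 / (405 + 79) = 405 / 484 = 0.8368

83.7%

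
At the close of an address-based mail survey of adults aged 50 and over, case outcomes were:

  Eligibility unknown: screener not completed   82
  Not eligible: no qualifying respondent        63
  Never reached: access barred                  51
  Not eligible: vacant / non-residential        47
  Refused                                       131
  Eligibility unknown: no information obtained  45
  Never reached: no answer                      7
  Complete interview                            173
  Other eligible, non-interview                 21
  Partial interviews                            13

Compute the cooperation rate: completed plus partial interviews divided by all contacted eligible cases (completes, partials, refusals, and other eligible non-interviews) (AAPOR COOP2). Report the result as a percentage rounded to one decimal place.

Non-contacts = 7 + 51 = 58
Unknown if eligible = 82 + 45 = 127
Ineligible = 63 + 47 = 110
Num: 173 + 13 = 186
Denominator: 173 + 13 + 131 + 21 = 338
COOP2 = 186 / 338 = 0.5503

55.0%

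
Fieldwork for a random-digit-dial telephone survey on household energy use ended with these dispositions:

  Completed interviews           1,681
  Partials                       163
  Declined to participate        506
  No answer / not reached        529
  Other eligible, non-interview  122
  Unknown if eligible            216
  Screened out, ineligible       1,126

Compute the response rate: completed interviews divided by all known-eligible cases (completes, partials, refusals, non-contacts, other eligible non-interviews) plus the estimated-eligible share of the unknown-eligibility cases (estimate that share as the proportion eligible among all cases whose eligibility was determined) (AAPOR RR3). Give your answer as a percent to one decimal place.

53.2%

Top → 1681
Determined eligible → 1681 + 163 + 506 + 529 + 122 = 3001
e = 3001 / (3001 + 1126) = 3001 / 4127 = 0.7272
Eligible share of unknowns → 0.7272 × 216 = 157.08
Base → 3001 + 157.08 = 3158.08
RR3 = 1681 / 3158.08 = 0.5323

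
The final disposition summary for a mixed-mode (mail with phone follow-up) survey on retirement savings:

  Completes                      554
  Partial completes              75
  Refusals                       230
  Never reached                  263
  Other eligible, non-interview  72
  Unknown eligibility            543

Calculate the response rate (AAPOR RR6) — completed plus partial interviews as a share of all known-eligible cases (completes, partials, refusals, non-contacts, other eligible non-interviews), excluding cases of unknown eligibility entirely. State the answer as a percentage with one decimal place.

52.7%

Top: 554 + 75 = 629
Base: 554 + 75 + 230 + 263 + 72 = 1194
RR6 = 629 / 1194 = 0.5268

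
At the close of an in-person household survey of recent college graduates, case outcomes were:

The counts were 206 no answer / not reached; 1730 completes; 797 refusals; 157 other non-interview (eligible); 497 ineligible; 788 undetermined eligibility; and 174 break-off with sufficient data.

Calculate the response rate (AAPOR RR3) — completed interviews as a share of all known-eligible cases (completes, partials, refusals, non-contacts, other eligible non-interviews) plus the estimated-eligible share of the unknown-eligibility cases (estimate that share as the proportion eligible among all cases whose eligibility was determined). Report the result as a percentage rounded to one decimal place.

46.2%

Num = 1730
Determined eligible = 1730 + 174 + 797 + 206 + 157 = 3064
e = 3064 / (3064 + 497) = 3064 / 3561 = 0.8604
Estimated eligible among unknowns = 0.8604 × 788 = 678.00
Denominator = 3064 + 678.00 = 3742.00
RR3 = 1730 / 3742.00 = 0.4623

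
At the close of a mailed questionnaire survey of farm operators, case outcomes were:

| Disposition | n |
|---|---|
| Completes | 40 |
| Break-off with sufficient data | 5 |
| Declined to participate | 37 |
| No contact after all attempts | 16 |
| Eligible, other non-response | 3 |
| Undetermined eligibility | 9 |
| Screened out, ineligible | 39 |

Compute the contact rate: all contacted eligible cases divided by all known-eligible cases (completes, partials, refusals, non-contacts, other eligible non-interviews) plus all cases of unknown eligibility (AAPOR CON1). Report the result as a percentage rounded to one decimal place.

77.3%

Num: 40 + 5 + 37 + 3 = 85
Denominator: 40 + 5 + 37 + 16 + 3 + 9 = 110
CON1 = 85 / 110 = 0.7727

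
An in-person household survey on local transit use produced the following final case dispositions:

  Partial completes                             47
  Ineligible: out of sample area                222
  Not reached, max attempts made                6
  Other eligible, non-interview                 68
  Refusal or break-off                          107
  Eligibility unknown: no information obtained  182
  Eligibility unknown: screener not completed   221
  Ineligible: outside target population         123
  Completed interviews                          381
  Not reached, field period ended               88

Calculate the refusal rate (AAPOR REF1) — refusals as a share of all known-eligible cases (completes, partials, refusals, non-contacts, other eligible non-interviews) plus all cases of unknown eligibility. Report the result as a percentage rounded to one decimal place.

9.7%

Never reached = 88 + 6 = 94
Unknown if eligible = 221 + 182 = 403
Ineligible = 123 + 222 = 345
Top: 107
Denom: 381 + 47 + 107 + 94 + 68 + 403 = 1100
REF1 = 107 / 1100 = 0.0973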